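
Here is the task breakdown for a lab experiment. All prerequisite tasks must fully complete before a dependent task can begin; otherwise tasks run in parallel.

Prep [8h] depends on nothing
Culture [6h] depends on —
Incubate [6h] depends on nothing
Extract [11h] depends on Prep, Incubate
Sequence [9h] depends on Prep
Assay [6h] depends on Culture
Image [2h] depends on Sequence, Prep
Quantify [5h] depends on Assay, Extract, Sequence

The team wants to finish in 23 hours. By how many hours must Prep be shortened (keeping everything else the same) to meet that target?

Current finish: 24 hours; target: 23.
Prep is on every critical path, so each hour cut from Prep cuts the finish by one (this holds down to a finish of 22).
Need 24 − 23 = 1 hour off Prep → Prep becomes 7 hours, finish becomes 23.

1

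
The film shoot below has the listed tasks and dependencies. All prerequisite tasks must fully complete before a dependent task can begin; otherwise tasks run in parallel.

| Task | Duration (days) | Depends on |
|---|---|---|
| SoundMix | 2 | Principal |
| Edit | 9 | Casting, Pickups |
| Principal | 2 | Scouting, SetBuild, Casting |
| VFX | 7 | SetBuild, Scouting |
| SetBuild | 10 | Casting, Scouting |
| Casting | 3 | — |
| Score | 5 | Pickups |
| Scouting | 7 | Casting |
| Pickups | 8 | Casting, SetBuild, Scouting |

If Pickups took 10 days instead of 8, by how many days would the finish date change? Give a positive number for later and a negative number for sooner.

2

As given, the longest chain is Casting→Scouting→SetBuild→Pickups→Edit = 3+7+10+8+9 = 37, so the finish is 37 days.
Since Pickups is critical, the +2 change carries straight to that chain (now 39 days).
No other chain overtakes it, so the finish is 39 days.
Change in finish: 39 − 37 = +2 days.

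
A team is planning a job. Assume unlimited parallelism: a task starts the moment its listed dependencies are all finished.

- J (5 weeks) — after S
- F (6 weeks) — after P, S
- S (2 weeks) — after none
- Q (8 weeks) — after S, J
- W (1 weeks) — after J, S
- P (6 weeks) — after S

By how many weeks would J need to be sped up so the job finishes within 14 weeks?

1

Current finish: 15 weeks; target: 14.
J is on every critical path, so each week cut from J cuts the finish by one (this holds down to a finish of 14).
Need 15 − 14 = 1 week off J → J becomes 4 weeks, finish becomes 14.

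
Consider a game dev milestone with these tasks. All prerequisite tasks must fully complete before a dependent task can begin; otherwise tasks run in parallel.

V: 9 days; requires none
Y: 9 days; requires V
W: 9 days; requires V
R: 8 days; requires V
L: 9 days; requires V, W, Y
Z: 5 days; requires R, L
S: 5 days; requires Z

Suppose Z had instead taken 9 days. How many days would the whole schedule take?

Actual critical path: V→Y→L→Z→S = 9+9+9+5+5 = 37 ⇒ 37 days.
Since Z is critical, the +4 change carries straight to that chain (now 41 days).
That remains the longest chain; total 41 days.

41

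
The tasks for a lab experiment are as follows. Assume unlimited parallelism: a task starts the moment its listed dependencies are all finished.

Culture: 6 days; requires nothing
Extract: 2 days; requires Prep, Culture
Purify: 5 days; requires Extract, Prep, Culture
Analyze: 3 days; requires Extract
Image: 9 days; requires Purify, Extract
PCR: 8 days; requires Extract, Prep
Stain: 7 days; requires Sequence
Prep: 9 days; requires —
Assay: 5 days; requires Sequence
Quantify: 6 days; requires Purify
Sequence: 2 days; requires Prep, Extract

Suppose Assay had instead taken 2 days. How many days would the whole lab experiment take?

25

As given, the longest chain is Prep→Extract→Purify→Image = 9+2+5+9 = 25, so the finish is 25 days.
Assay is off the critical path — its longest chain is 18 days, giving 7 of slack.
No other chain overtakes it, so the finish is 25 days.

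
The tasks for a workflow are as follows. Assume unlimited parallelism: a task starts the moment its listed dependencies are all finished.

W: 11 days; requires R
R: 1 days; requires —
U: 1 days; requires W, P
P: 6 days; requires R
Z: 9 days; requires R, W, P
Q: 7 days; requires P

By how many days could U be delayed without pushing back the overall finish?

8

The longest chain is R→W→Z = 1+11+9 = 21; overall finish 21 days.
U finishes as early as 13 and must finish by 21.
Float = 21 − 13 = 8.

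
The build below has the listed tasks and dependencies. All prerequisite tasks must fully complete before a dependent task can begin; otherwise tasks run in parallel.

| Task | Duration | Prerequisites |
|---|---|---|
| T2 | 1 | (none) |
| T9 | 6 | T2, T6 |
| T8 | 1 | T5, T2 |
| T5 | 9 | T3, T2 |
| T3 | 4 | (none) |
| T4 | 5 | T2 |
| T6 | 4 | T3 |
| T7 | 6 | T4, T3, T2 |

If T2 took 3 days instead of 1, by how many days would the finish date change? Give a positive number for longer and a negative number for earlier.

0

Actual critical path: T3→T5→T8 = 4+9+1 = 14 ⇒ 14 days.
T2 is off the critical path — its longest chain is 12 days, giving 2 of slack.
Now T2→T4→T7 = 3+5+6 = 14 is longest, so the finish becomes 14 days.
Change in finish: 14 − 14 = +0 days.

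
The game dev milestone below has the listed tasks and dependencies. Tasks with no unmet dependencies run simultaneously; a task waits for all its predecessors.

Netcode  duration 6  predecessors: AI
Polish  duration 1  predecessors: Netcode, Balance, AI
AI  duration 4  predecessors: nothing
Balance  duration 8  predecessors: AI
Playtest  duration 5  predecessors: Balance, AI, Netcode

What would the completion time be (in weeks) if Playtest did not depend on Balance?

With the dependency in place, AI→Balance→Playtest = 4+8+5 = 17 sets the finish at 17 weeks.
Without Balance→Playtest, Playtest's earliest start moves from 12 to 10.
The longest chain is now AI→Netcode→Playtest = 4+6+5 = 15, so the job takes 15 weeks.

15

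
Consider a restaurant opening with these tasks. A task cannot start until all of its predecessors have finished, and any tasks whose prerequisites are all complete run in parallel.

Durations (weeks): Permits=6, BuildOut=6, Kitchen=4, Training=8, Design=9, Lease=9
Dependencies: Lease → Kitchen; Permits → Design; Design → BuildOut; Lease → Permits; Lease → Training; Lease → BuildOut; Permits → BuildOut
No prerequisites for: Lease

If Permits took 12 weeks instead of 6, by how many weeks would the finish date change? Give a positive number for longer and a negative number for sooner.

Actual critical path: Lease→Permits→Design→BuildOut = 9+6+9+6 = 30 ⇒ 30 weeks.
Permits is on the critical path; changing it to 12 makes that path 36 weeks.
The critical path is still Lease→Permits→Design→BuildOut; finish is now 36 weeks.
Change in finish: 36 − 30 = +6 weeks.

6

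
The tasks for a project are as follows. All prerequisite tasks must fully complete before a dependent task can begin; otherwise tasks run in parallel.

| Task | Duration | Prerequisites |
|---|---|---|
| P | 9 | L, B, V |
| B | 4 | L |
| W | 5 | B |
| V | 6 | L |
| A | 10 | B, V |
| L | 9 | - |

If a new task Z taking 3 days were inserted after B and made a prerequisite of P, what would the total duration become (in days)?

25

Originally the project takes 25 days.
With Z inserted, P now waits for max(L, B, V, Z).
New critical path: L→V→A = 9+6+10 = 25 ⇒ 25 days.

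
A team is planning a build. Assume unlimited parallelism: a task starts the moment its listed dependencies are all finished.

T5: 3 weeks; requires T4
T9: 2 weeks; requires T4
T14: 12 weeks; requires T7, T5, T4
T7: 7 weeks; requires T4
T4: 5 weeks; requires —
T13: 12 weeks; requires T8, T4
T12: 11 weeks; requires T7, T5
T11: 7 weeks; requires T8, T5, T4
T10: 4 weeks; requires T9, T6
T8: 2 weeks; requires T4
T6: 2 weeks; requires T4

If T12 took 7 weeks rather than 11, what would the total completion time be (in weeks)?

Critical path before the change: T4→T7→T14 = 5+7+12 = 24 giving 24 weeks.
T12 is off the critical path — its longest chain is 23 weeks, giving 1 of slack.
No other chain overtakes it, so the finish is 24 weeks.

24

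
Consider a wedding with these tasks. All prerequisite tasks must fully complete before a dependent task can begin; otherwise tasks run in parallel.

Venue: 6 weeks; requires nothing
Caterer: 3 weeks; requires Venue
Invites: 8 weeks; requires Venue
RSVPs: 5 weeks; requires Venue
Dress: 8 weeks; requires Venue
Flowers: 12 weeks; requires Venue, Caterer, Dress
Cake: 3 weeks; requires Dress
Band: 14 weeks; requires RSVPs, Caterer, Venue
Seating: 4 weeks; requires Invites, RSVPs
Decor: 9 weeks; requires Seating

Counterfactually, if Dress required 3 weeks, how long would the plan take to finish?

27

As given, the longest chain is Venue→Invites→Seating→Decor = 6+8+4+9 = 27, so the finish is 27 weeks.
The longest path through Dress is only 26 weeks, so Dress has float 1.
No other chain overtakes it, so the finish is 27 weeks.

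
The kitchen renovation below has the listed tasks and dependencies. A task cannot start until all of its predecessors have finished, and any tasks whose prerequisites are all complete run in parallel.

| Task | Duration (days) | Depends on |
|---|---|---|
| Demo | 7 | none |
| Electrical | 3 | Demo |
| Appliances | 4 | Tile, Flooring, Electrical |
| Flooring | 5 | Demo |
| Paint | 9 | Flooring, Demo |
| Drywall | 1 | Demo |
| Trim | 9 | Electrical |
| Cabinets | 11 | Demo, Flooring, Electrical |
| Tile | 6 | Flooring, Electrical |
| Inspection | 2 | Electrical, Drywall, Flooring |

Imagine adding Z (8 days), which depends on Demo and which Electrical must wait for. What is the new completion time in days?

29

Originally the project takes 23 days.
With Z inserted, Electrical now waits for max(Demo, Z).
New critical path: Demo→Z→Electrical→Cabinets = 7+8+3+11 = 29 ⇒ 29 days.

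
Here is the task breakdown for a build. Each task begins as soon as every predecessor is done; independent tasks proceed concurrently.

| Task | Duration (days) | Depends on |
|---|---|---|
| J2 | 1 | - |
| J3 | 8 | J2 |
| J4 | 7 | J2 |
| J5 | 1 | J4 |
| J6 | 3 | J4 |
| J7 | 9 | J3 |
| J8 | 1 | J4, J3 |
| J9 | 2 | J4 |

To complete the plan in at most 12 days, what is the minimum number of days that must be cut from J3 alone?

6

Current finish: 18 days; target: 12.
J3 is on every critical path, so each day cut from J3 cuts the finish by one (this holds down to a finish of 11).
Need 18 − 12 = 6 days off J3 → J3 becomes 2 days, finish becomes 12.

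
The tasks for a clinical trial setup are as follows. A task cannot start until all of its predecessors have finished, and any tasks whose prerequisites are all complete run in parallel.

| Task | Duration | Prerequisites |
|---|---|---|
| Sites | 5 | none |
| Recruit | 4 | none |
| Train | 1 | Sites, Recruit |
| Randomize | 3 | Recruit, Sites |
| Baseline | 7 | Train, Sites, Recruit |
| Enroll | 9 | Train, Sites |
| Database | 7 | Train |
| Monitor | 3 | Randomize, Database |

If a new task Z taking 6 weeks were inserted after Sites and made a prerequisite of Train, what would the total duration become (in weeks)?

22

Originally the clinical trial setup takes 16 weeks.
With Z inserted, Train now waits for max(Sites, Recruit, Z).
New critical path: Sites→Z→Train→Database→Monitor = 5+6+1+7+3 = 22 ⇒ 22 weeks.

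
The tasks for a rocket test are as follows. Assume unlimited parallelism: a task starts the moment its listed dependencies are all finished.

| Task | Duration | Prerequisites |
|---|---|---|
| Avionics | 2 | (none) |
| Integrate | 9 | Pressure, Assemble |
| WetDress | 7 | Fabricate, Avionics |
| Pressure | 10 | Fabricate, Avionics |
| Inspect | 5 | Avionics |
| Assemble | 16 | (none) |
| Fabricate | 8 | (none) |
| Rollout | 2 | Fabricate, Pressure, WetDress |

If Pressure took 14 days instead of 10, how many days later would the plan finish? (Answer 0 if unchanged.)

Actual critical path: Fabricate→Pressure→Integrate = 8+10+9 = 27 ⇒ 27 days.
Pressure is on the critical path; changing it to 14 makes that path 31 days.
That remains the longest chain; total 31 days.
Change in finish: 31 − 27 = +4 days.

4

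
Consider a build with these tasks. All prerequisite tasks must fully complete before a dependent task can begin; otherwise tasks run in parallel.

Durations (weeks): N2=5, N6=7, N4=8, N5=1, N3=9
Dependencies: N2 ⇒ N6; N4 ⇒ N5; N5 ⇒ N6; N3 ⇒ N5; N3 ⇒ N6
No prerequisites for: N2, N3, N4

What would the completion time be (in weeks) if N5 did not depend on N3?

With the dependency in place, N3→N5→N6 = 9+1+7 = 17 sets the finish at 17 weeks.
Without N3→N5, N5's earliest start moves from 9 to 8.
The longest chain is now N3→N6 = 9+7 = 16, so the job takes 16 weeks.

16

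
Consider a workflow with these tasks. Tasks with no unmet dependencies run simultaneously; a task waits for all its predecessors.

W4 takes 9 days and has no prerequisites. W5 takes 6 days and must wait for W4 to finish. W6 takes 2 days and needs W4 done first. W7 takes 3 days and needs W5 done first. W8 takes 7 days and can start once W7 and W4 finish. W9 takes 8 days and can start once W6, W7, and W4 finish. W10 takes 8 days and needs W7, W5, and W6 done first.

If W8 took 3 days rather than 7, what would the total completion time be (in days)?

As given, the longest chain is W4→W5→W7→W9 = 9+6+3+8 = 26, so the finish is 26 days.
W8 has 1 day of float (longest path through it is 25).
No other chain overtakes it, so the finish is 26 days.

26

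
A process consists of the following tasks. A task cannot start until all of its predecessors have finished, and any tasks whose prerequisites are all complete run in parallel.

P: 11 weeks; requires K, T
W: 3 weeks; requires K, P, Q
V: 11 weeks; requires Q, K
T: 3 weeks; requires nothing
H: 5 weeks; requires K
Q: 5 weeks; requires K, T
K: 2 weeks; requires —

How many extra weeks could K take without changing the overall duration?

1

The longest chain is T→Q→V = 3+5+11 = 19; overall finish 19 weeks.
K finishes as early as 2 and must finish by 3.
Slack of K = 1 − 0 = 1 week.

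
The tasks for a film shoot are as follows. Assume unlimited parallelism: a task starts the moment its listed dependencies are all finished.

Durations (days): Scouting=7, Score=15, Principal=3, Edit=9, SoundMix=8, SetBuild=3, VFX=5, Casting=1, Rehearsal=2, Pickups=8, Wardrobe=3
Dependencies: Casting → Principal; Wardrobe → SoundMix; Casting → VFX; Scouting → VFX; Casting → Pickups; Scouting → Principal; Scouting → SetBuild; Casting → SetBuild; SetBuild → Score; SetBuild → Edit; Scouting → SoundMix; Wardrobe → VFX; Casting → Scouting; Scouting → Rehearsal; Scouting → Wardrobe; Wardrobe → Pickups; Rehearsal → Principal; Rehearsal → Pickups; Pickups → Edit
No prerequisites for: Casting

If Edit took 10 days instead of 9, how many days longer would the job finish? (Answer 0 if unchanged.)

Critical path before the change: Casting→Scouting→Wardrobe→Pickups→Edit = 1+7+3+8+9 = 28 giving 28 days.
Edit lies on that path, so at 10 days the path becomes 29 days.
That remains the longest chain; total 29 days.
Change in finish: 29 − 28 = +1 days.

1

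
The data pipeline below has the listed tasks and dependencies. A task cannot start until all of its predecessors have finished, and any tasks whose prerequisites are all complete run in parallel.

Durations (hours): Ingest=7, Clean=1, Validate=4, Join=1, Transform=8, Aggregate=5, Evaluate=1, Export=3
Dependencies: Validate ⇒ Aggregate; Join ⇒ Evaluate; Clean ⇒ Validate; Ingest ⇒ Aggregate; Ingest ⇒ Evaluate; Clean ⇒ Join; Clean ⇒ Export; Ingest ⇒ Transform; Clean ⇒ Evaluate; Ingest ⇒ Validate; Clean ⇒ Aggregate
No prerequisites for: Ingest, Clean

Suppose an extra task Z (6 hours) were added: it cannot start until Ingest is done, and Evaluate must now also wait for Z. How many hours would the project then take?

16

Originally the project takes 16 hours.
With Z inserted, Evaluate now waits for max(Ingest, Join, Clean, Z).
New critical path: Ingest→Validate→Aggregate = 7+4+5 = 16 ⇒ 16 hours.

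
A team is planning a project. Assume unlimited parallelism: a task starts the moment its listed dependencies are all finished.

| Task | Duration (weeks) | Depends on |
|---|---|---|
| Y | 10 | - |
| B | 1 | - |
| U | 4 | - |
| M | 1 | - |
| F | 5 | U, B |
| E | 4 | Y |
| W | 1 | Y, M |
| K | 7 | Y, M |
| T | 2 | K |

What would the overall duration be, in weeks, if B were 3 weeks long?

19

The binding path is Y→K→T = 10+7+2 = 19; finish at 19 weeks.
B has 13 weeks of float (longest path through it is 6).
The critical path is still Y→K→T; finish is now 19 weeks.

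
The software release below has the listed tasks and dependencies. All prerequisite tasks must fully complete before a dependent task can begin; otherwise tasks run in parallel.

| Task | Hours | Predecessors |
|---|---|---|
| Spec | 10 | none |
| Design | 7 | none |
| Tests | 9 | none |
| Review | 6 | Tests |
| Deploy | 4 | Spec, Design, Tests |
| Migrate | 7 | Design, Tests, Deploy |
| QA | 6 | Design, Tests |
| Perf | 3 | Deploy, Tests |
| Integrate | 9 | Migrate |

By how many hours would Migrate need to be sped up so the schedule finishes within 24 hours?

6

Current finish: 30 hours; target: 24.
Migrate is on every critical path, so each hour cut from Migrate cuts the finish by one (this holds down to a finish of 24).
Need 30 − 24 = 6 hours off Migrate → Migrate becomes 1 hour, finish becomes 24.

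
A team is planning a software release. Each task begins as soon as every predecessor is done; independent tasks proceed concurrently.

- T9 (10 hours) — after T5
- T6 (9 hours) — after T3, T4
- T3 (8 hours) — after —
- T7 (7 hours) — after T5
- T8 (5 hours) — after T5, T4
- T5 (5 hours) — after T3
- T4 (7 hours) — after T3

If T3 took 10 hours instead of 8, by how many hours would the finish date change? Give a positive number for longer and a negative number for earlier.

Baseline: T3→T4→T6 = 8+7+9 = 24 → 24 hours.
Since T3 is critical, the +2 change carries straight to that chain (now 26 hours).
The critical path is still T3→T4→T6; finish is now 26 hours.
Change in finish: 26 − 24 = +2 hours.

2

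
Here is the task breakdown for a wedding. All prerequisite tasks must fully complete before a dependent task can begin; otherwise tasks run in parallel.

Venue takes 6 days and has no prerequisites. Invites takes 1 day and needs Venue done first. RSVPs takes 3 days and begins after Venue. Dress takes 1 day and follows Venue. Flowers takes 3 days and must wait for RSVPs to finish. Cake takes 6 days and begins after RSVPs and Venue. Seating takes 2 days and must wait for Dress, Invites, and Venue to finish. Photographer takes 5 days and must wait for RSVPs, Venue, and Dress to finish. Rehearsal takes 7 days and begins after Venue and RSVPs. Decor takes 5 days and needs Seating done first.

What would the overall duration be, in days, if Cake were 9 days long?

18

As given, the longest chain is Venue→RSVPs→Rehearsal = 6+3+7 = 16, so the finish is 16 days.
Cake has 1 day of float (longest path through it is 15).
New critical path: Venue→RSVPs→Cake = 6+3+9 = 18 ⇒ 18 days.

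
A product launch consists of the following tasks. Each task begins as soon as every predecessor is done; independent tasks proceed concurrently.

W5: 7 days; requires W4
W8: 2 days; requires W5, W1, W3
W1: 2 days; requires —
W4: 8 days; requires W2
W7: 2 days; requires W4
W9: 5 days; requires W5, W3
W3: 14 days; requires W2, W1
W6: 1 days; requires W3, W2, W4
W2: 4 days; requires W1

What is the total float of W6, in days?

Critical path: W1→W2→W4→W5→W9 = 2+4+8+7+5 = 26, so the finish is 26 days.
Longest path through W6: 21 days (earliest finish 21, latest finish 26).
So W6 can slip 26 − 21 = 5 days.

5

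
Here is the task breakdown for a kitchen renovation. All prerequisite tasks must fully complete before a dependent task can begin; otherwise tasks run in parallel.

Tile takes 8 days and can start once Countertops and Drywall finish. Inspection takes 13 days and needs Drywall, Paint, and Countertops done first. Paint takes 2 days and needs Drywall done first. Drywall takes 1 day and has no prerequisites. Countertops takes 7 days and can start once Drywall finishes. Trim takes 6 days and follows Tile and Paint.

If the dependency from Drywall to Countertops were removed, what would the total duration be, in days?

21

Original critical path: Drywall→Countertops→Tile→Trim = 1+7+8+6 = 22 ⇒ 22 days.
Without Drywall→Countertops, Countertops's earliest start moves from 1 to 0.
The longest chain is now Countertops→Tile→Trim = 7+8+6 = 21, so the schedule takes 21 days.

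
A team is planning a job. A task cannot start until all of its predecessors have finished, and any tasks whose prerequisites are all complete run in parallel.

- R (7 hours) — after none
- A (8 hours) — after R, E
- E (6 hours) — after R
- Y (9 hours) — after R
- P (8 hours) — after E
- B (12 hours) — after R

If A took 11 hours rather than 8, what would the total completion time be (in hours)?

Critical path before the change: R→E→A = 7+6+8 = 21 giving 21 hours.
A is on the critical path; changing it to 11 makes that path 24 hours.
That remains the longest chain; total 24 hours.

24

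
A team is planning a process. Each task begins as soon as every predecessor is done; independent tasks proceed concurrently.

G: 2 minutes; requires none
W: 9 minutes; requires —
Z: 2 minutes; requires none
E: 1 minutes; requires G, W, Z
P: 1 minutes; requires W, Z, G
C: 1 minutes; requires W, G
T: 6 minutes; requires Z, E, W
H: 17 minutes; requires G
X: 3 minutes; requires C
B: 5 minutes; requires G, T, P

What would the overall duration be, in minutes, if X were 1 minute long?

21

Actual critical path: W→E→T→B = 9+1+6+5 = 21 ⇒ 21 minutes.
X is off the critical path — its longest chain is 13 minutes, giving 8 of slack.
The critical path is still W→E→T→B; finish is now 21 minutes.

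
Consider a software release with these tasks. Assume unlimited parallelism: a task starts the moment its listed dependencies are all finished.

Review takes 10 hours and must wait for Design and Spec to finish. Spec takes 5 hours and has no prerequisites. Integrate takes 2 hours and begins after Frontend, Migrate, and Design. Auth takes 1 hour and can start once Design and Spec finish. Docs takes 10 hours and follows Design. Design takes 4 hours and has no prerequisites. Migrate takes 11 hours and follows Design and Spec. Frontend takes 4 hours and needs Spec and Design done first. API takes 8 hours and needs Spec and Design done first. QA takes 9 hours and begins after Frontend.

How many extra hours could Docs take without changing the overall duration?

4

The longest chain is Spec→Frontend→QA = 5+4+9 = 18; overall finish 18 hours.
The longest chain containing Docs totals 14 hours.
So Docs can slip 18 − 14 = 4 hours.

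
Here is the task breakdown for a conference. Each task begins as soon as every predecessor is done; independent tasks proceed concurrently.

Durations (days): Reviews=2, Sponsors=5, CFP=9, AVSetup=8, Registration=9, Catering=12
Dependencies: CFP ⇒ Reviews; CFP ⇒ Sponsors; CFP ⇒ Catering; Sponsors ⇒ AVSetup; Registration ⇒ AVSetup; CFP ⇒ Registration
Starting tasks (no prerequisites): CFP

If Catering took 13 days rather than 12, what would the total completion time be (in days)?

26

As given, the longest chain is CFP→Registration→AVSetup = 9+9+8 = 26, so the finish is 26 days.
Catering is off the critical path — its longest chain is 21 days, giving 5 of slack.
The critical path is still CFP→Registration→AVSetup; finish is now 26 days.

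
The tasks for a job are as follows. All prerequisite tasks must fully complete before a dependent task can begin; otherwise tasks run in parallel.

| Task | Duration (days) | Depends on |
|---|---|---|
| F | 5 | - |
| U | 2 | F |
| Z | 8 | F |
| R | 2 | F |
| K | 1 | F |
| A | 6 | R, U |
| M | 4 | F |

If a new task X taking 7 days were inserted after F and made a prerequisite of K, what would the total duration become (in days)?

13

Originally the job takes 13 days.
With X inserted, K now waits for max(F, X).
New critical path: F→X→K = 5+7+1 = 13 ⇒ 13 days.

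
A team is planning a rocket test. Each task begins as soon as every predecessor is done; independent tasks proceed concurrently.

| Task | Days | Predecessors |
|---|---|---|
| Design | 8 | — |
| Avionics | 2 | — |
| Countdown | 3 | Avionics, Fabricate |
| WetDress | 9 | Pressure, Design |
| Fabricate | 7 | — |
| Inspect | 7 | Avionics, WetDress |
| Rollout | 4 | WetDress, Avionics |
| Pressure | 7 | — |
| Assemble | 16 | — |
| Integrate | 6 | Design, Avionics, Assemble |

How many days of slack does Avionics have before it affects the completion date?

Critical path: Design→WetDress→Inspect = 8+9+7 = 24, so the finish is 24 days.
The longest chain containing Avionics totals 9 days.
Float = 24 − 9 = 15.

15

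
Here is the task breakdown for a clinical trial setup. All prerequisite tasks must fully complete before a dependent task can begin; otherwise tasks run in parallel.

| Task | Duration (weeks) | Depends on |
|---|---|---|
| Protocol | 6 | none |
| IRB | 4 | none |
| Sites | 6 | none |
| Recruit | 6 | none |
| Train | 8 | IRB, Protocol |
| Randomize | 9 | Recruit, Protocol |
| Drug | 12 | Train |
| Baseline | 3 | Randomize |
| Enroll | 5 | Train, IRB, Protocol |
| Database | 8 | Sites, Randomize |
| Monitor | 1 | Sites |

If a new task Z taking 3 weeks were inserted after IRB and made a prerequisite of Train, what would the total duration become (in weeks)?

27

Originally the project takes 26 weeks.
With Z inserted, Train now waits for max(IRB, Protocol, Z).
New critical path: IRB→Z→Train→Drug = 4+3+8+12 = 27 ⇒ 27 weeks.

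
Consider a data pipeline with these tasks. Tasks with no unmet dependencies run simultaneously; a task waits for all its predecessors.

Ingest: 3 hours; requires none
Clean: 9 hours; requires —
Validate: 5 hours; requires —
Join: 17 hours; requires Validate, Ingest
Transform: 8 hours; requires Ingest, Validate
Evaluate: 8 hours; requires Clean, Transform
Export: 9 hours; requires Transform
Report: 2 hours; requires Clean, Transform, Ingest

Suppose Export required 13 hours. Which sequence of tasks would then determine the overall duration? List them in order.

The binding path is Validate→Transform→Export = 5+8+9 = 22; finish at 22 hours.
Export lies on that path, so at 13 hours the path becomes 26 hours.
That remains the longest chain; total 26 hours.

Validate, Transform, Export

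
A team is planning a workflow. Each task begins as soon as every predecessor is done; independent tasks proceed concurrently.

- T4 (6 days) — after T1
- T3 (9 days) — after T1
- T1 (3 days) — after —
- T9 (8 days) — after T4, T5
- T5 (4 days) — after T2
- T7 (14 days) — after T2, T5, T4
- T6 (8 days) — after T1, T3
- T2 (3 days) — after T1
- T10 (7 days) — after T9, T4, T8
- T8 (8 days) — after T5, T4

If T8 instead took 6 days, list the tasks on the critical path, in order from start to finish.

T1, T2, T5, T9, T10

Critical path before the change: T1→T2→T5→T8→T10 = 3+3+4+8+7 = 25 giving 25 days.
T8 is on the critical path; changing it to 6 makes that path 23 days.
The binding chain switches to T1→T2→T5→T9→T10 = 3+3+4+8+7 = 25; finish 25 days.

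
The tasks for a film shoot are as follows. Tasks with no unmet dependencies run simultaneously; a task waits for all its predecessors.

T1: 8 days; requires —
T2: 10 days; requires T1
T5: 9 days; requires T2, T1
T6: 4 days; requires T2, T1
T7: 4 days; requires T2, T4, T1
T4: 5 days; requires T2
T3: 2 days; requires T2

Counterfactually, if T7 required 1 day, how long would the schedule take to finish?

Critical path before the change: T1→T2→T4→T7 = 8+10+5+4 = 27 giving 27 days.
T7 is on the critical path; changing it to 1 makes that path 24 days.
The binding chain switches to T1→T2→T5 = 8+10+9 = 27; finish 27 days.

27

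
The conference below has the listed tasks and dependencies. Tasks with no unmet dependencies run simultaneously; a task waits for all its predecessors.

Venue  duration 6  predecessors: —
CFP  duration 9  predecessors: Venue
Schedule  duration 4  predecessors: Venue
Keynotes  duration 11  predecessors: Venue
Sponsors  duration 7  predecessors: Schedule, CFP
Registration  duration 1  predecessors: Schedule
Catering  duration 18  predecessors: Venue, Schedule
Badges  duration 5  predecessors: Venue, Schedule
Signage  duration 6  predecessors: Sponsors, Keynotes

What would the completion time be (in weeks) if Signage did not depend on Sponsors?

28

Original critical path: Venue→CFP→Sponsors→Signage = 6+9+7+6 = 28 ⇒ 28 weeks.
Without Sponsors→Signage, Signage's earliest start moves from 22 to 17.
New critical path: Venue→Schedule→Catering = 6+4+18 = 28 ⇒ 28 weeks.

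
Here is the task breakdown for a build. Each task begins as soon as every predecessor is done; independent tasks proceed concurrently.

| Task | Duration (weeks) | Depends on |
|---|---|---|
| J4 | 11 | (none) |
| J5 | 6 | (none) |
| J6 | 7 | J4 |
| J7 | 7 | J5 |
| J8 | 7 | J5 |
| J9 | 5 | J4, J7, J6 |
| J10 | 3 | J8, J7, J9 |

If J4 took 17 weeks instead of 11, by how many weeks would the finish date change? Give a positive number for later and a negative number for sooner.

6

The binding path is J4→J6→J9→J10 = 11+7+5+3 = 26; finish at 26 weeks.
Since J4 is critical, the +6 change carries straight to that chain (now 32 weeks).
No other chain overtakes it, so the finish is 32 weeks.
Change in finish: 32 − 26 = +6 weeks.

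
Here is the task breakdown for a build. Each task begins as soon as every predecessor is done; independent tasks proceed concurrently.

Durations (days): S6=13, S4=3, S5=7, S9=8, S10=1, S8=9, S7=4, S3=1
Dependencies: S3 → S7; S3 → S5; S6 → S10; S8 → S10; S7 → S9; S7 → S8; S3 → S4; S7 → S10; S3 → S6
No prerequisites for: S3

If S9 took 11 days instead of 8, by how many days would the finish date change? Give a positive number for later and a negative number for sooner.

1

As given, the longest chain is S3→S6→S10 = 1+13+1 = 15, so the finish is 15 days.
The longest path through S9 is only 13 days, so S9 has float 2.
The binding chain switches to S3→S7→S9 = 1+4+11 = 16; finish 16 days.
Change in finish: 16 − 15 = +1 days.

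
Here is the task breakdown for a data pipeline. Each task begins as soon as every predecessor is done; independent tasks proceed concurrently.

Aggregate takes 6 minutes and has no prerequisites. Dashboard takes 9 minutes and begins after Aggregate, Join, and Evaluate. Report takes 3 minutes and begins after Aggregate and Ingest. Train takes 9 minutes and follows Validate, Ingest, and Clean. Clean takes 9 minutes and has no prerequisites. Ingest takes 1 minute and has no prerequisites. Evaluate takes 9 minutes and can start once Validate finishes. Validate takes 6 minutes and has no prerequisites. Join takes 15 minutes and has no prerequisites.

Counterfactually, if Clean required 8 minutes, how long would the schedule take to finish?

24

As given, the longest chain is Validate→Evaluate→Dashboard = 6+9+9 = 24, so the finish is 24 minutes.
The longest path through Clean is only 18 minutes, so Clean has float 6.
No other chain overtakes it, so the finish is 24 minutes.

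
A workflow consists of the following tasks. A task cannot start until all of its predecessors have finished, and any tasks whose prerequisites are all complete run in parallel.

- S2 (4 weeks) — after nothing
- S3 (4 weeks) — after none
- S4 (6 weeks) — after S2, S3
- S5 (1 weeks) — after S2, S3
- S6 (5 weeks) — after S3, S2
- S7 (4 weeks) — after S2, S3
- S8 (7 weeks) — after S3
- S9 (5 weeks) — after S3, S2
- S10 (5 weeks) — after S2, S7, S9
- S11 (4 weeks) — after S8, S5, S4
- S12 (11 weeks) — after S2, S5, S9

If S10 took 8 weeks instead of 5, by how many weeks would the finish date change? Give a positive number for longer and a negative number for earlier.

0

Critical path before the change: S2→S9→S12 = 4+5+11 = 20 giving 20 weeks.
The longest path through S10 is only 14 weeks, so S10 has float 6.
That remains the longest chain; total 20 weeks.
Change in finish: 20 − 20 = +0 weeks.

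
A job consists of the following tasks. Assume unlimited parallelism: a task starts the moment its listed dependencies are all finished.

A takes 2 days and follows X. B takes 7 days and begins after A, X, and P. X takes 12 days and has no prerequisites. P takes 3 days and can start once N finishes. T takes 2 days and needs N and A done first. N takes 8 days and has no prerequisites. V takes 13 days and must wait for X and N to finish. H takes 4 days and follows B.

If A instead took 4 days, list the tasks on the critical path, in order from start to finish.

Actual critical path: X→A→B→H = 12+2+7+4 = 25 ⇒ 25 days.
A is on the critical path; changing it to 4 makes that path 27 days.
That remains the longest chain; total 27 days.

X, A, B, H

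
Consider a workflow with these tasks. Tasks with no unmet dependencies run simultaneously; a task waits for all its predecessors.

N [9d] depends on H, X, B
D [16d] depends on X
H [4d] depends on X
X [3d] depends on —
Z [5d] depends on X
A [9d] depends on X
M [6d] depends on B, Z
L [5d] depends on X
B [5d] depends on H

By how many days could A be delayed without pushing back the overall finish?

The longest chain is X→H→B→N = 3+4+5+9 = 21; overall finish 21 days.
Longest path through A: 12 days (earliest finish 12, latest finish 21).
So A can slip 21 − 12 = 9 days.

9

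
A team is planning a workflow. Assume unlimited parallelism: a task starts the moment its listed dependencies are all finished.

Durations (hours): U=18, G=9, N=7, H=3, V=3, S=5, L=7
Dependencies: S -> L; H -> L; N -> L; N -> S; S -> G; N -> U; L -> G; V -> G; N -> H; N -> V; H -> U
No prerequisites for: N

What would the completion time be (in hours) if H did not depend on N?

Original critical path: N→H→U = 7+3+18 = 28 ⇒ 28 hours.
Without N→H, H's earliest start moves from 7 to 0.
New critical path: N→S→L→G = 7+5+7+9 = 28 ⇒ 28 hours.

28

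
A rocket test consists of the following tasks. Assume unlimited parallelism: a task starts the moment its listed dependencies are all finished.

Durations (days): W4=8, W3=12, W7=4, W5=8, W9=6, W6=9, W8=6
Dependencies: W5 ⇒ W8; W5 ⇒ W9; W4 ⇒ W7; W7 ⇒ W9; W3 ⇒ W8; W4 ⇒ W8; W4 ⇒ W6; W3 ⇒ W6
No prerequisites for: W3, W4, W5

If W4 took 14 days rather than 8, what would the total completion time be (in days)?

24

Actual critical path: W3→W6 = 12+9 = 21 ⇒ 21 days.
W4 is off the critical path — its longest chain is 18 days, giving 3 of slack.
The binding chain switches to W4→W7→W9 = 14+4+6 = 24; finish 24 days.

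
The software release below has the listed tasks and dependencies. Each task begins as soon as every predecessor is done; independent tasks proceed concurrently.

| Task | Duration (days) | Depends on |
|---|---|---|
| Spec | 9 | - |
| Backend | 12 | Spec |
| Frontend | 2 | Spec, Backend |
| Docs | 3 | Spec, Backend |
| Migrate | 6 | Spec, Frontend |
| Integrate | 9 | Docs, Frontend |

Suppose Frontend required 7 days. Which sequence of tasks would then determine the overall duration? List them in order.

Critical path before the change: Spec→Backend→Docs→Integrate = 9+12+3+9 = 33 giving 33 days.
The longest path through Frontend is only 32 days, so Frontend has float 1.
The binding chain switches to Spec→Backend→Frontend→Integrate = 9+12+7+9 = 37; finish 37 days.

Spec, Backend, Frontend, Integrate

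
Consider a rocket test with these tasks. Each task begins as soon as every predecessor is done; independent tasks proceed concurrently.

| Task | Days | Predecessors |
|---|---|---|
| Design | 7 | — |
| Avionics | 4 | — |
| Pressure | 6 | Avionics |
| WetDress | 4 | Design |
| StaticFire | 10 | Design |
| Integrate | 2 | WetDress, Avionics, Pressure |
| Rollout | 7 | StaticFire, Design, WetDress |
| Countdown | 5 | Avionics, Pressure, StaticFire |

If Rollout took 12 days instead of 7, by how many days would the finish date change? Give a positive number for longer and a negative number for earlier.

5

Baseline: Design→StaticFire→Rollout = 7+10+7 = 24 → 24 days.
Since Rollout is critical, the +5 change carries straight to that chain (now 29 days).
No other chain overtakes it, so the finish is 29 days.
Change in finish: 29 − 24 = +5 days.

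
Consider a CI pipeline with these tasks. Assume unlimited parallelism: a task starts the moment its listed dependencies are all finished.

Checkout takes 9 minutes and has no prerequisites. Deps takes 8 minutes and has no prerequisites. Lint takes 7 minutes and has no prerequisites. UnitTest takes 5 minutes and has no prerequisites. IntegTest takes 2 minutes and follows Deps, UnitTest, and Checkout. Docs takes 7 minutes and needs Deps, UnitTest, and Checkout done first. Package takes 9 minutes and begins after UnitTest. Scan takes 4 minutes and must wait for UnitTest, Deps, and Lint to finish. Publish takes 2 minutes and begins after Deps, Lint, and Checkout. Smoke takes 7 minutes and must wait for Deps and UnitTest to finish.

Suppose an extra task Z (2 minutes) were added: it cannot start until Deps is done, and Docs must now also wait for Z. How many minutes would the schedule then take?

Originally the schedule takes 16 minutes.
With Z inserted, Docs now waits for max(Deps, UnitTest, Checkout, Z).
New critical path: Deps→Z→Docs = 8+2+7 = 17 ⇒ 17 minutes.

17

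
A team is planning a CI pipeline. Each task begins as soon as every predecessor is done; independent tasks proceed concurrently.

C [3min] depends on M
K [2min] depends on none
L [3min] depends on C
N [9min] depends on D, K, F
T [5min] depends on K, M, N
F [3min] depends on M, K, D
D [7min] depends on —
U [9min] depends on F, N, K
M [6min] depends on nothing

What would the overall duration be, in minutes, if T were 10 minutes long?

29

The binding path is D→F→N→U = 7+3+9+9 = 28; finish at 28 minutes.
T has 4 minutes of float (longest path through it is 24).
The binding chain switches to D→F→N→T = 7+3+9+10 = 29; finish 29 minutes.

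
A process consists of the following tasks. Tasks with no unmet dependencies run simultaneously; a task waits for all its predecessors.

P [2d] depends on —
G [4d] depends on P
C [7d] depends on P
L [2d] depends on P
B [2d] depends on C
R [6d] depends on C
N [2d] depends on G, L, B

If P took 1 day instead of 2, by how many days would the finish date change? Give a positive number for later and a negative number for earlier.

-1

Critical path before the change: P→C→R = 2+7+6 = 15 giving 15 days.
Since P is critical, the -1 change carries straight to that chain (now 14 days).
No other chain overtakes it, so the finish is 14 days.
Change in finish: 14 − 15 = -1 days.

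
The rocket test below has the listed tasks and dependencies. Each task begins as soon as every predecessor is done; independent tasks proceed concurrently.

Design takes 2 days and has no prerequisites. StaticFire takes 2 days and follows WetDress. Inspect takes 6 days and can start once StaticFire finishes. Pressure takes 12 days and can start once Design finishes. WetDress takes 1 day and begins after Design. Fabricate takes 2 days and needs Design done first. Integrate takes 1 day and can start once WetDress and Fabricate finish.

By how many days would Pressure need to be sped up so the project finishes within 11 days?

3

Current finish: 14 days; target: 11.
Pressure is on every critical path, so each day cut from Pressure cuts the finish by one (this holds down to a finish of 11).
Need 14 − 11 = 3 days off Pressure → Pressure becomes 9 days, finish becomes 11.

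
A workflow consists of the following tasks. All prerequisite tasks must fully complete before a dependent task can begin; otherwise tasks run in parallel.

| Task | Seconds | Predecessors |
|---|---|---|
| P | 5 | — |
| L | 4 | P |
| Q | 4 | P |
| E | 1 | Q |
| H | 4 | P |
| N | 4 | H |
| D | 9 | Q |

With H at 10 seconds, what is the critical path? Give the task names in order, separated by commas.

P, H, N

As given, the longest chain is P→Q→D = 5+4+9 = 18, so the finish is 18 seconds.
The longest path through H is only 13 seconds, so H has float 5.
Now P→H→N = 5+10+4 = 19 is longest, so the finish becomes 19 seconds.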